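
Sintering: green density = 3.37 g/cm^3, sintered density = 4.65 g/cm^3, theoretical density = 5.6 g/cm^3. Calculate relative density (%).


Relative = 4.65 / 5.6 * 100 = 83.0%

83.0


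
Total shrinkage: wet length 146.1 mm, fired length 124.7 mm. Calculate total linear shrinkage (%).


TS = (146.1 - 124.7) / 146.1 * 100 = 14.65%

14.65


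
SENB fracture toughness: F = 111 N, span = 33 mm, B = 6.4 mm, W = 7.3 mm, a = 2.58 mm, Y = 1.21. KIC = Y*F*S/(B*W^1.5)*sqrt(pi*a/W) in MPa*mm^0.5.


KIC = 1.21*111*33/(6.4*7.3^1.5)*sqrt(pi*2.58/7.3) = 37.0

37.0


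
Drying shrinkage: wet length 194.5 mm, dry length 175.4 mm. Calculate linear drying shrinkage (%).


DS = (194.5 - 175.4) / 194.5 * 100 = 9.82%

9.82


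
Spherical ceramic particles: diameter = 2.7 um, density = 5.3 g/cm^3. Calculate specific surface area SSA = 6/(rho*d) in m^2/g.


SSA = 6 / (5.3 * 2.7) = 0.419 m^2/g

0.419


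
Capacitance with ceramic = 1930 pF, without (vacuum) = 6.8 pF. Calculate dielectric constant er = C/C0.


er = 1930 / 6.8 = 283.82

283.82


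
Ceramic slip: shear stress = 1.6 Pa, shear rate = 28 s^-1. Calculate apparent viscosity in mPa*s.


eta = tau/gamma * 1000 = 1.6/28 * 1000 = 57.1 mPa*s

57.1


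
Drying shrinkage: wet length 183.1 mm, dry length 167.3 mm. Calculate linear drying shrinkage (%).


DS = (183.1 - 167.3) / 183.1 * 100 = 8.63%

8.63


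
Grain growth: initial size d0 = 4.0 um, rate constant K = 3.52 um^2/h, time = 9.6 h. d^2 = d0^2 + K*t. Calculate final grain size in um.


d^2 = 4.0^2 + 3.52*9.6 = 49.792
d = sqrt(49.792) = 7.06 um

7.06


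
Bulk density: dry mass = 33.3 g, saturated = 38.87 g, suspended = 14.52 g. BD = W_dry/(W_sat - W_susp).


BD = 33.3 / (38.87 - 14.52) = 33.3 / 24.35 = 1.368 g/cm^3

1.368


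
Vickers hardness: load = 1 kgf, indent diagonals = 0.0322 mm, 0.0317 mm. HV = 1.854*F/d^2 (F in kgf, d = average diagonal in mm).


d_avg = (0.0322+0.0317)/2 = 0.03195 mm
HV = 1.854*1/0.03195^2 = 1816

1816


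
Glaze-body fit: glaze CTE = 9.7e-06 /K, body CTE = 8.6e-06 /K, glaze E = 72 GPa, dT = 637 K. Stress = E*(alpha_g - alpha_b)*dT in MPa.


Stress = 72*1000*(9.7e-06 - 8.6e-06)*637 = 50.5 MPa

50.5


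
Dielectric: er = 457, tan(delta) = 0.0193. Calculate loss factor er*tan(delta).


Loss = 457 * 0.0193 = 8.82

8.82


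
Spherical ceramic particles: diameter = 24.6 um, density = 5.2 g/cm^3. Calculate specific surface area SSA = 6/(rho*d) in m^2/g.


SSA = 6 / (5.2 * 24.6) = 0.047 m^2/g

0.047


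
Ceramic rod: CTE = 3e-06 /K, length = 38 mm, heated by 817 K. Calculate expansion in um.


dL = 3e-06 * 38 * 817 * 1000 = 93.138 um

93.138


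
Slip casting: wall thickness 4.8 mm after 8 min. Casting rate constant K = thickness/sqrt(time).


K = 4.8 / sqrt(8) = 4.8 / 2.8284 = 1.697 mm/min^0.5

1.697


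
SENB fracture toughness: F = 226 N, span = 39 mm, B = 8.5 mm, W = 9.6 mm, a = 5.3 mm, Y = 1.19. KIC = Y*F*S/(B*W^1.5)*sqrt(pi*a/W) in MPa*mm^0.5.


KIC = 1.19*226*39/(8.5*9.6^1.5)*sqrt(pi*5.3/9.6) = 54.64

54.64


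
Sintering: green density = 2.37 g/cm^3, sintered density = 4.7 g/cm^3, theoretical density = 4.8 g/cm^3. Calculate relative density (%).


Relative = 4.7 / 4.8 * 100 = 97.9%

97.9


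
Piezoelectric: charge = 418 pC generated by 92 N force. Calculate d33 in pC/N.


d33 = 418 / 92 = 4.5 pC/N

4.5


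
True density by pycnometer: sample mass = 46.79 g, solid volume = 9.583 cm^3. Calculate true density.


TD = 46.79 / 9.583 = 4.883 g/cm^3

4.883


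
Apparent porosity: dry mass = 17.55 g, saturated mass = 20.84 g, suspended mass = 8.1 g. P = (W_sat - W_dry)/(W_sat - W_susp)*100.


P = (20.84 - 17.55) / (20.84 - 8.1) * 100 = 3.29 / 12.74 * 100 = 25.8%

25.8


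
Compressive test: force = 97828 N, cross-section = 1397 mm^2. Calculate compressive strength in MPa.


CS = 97828 / 1397 = 70.0 MPa

70.0


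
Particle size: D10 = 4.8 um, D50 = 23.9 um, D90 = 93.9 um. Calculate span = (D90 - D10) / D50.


Span = (93.9 - 4.8) / 23.9 = 89.1 / 23.9 = 3.728

3.728


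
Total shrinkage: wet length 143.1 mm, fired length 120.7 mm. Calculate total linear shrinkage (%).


TS = (143.1 - 120.7) / 143.1 * 100 = 15.65%

15.65


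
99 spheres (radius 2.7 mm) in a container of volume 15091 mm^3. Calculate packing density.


V_sphere = 4/3*pi*2.7^3 = 82.448 mm^3
Total V = 99*82.448 = 8162.352 mm^3
PD = 8162.352 / 15091 = 0.541

0.541


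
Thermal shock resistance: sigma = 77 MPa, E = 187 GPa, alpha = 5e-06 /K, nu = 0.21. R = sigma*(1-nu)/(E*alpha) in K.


R = 77*(1-0.21)/(187*1000*5e-06) = 65 K

65


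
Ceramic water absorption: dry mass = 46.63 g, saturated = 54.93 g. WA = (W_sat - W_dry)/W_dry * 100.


WA = (54.93 - 46.63) / 46.63 * 100 = 17.8%

17.8


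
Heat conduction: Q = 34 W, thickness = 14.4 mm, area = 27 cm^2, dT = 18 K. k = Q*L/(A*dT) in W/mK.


k = 34*14.4/1000/(27/10000*18) = 10.07 W/mK

10.07


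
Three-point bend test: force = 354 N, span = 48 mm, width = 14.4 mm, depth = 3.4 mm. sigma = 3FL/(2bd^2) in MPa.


sigma = 3*354*48/(2*14.4*3.4^2) = 153.1 MPa

153.1


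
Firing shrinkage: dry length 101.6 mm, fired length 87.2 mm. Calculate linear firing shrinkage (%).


FS = (101.6 - 87.2) / 101.6 * 100 = 14.17%

14.17


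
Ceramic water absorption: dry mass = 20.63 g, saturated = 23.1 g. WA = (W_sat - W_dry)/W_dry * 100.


WA = (23.1 - 20.63) / 20.63 * 100 = 11.97%

11.97


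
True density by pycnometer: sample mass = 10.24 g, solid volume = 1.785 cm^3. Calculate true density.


TD = 10.24 / 1.785 = 5.737 g/cm^3

5.737


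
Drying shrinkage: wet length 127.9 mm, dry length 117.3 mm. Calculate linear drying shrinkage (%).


DS = (127.9 - 117.3) / 127.9 * 100 = 8.29%

8.29


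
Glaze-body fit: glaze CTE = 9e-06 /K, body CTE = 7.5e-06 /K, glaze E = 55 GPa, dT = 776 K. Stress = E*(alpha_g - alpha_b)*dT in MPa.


Stress = 55*1000*(9e-06 - 7.5e-06)*776 = 64.0 MPa

64.0


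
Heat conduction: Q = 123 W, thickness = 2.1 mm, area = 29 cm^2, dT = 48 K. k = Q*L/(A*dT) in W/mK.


k = 123*2.1/1000/(29/10000*48) = 1.86 W/mK

1.86


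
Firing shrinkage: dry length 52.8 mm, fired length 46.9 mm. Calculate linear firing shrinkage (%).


FS = (52.8 - 46.9) / 52.8 * 100 = 11.17%

11.17


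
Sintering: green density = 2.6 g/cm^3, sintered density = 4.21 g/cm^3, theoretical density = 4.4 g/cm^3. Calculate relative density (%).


Relative = 4.21 / 4.4 * 100 = 95.7%

95.7


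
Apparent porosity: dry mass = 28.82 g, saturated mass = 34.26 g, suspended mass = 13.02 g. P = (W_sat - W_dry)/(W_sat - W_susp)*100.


P = (34.26 - 28.82) / (34.26 - 13.02) * 100 = 5.44 / 21.24 * 100 = 25.6%

25.6


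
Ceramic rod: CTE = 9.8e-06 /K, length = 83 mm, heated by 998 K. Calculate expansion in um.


dL = 9.8e-06 * 83 * 998 * 1000 = 811.773 um

811.773


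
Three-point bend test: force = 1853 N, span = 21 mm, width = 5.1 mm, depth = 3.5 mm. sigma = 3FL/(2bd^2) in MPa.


sigma = 3*1853*21/(2*5.1*3.5^2) = 934.3 MPa

934.3


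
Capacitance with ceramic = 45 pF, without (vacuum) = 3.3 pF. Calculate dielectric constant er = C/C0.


er = 45 / 3.3 = 13.64

13.64


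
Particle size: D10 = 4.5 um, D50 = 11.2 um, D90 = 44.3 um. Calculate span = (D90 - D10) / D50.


Span = (44.3 - 4.5) / 11.2 = 39.8 / 11.2 = 3.554

3.554


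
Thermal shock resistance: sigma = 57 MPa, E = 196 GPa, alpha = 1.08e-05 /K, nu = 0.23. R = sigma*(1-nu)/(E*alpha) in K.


R = 57*(1-0.23)/(196*1000*1.08e-05) = 21 K

21


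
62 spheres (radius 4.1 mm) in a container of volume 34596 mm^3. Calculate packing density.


V_sphere = 4/3*pi*4.1^3 = 288.6956 mm^3
Total V = 62*288.6956 = 17899.1272 mm^3
PD = 17899.1272 / 34596 = 0.517

0.517


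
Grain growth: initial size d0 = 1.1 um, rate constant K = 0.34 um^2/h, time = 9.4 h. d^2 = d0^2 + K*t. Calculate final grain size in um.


d^2 = 1.1^2 + 0.34*9.4 = 4.406
d = sqrt(4.406) = 2.1 um

2.1


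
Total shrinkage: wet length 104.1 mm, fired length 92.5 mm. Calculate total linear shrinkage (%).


TS = (104.1 - 92.5) / 104.1 * 100 = 11.14%

11.14


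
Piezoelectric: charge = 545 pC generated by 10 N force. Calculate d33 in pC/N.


d33 = 545 / 10 = 54.5 pC/N

54.5


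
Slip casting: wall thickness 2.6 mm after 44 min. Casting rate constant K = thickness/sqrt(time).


K = 2.6 / sqrt(44) = 2.6 / 6.6332 = 0.392 mm/min^0.5

0.392


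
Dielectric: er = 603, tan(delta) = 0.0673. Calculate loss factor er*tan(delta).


Loss = 603 * 0.0673 = 40.582

40.582


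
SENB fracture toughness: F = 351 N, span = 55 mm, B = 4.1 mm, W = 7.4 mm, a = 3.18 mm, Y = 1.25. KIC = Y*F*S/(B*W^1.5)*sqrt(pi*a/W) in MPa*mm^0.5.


KIC = 1.25*351*55/(4.1*7.4^1.5)*sqrt(pi*3.18/7.4) = 339.72

339.72


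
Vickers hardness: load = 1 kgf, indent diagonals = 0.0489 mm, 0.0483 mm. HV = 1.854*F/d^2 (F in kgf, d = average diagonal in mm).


d_avg = (0.0489+0.0483)/2 = 0.0486 mm
HV = 1.854*1/0.0486^2 = 785

785


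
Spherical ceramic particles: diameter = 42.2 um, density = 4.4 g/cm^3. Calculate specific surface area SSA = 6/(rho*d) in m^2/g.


SSA = 6 / (4.4 * 42.2) = 0.032 m^2/g

0.032


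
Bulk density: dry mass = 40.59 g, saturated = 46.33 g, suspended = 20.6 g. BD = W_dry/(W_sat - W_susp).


BD = 40.59 / (46.33 - 20.6) = 40.59 / 25.73 = 1.578 g/cm^3

1.578


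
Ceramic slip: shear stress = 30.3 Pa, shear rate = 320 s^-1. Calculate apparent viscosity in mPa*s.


eta = tau/gamma * 1000 = 30.3/320 * 1000 = 94.7 mPa*s

94.7


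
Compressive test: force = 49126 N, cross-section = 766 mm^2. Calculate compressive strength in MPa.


CS = 49126 / 766 = 64.1 MPa

64.1


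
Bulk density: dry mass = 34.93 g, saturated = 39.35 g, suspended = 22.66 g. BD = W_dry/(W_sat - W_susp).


BD = 34.93 / (39.35 - 22.66) = 34.93 / 16.69 = 2.093 g/cm^3

2.093


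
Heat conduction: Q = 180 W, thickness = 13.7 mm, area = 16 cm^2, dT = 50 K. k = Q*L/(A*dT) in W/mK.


k = 180*13.7/1000/(16/10000*50) = 30.83 W/mK

30.83


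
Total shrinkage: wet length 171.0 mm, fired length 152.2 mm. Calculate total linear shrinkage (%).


TS = (171.0 - 152.2) / 171.0 * 100 = 10.99%

10.99


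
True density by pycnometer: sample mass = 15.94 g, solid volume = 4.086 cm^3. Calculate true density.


TD = 15.94 / 4.086 = 3.901 g/cm^3

3.901


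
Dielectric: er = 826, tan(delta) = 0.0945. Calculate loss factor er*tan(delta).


Loss = 826 * 0.0945 = 78.057

78.057


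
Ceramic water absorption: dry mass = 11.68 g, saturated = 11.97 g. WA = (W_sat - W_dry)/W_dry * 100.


WA = (11.97 - 11.68) / 11.68 * 100 = 2.48%

2.48


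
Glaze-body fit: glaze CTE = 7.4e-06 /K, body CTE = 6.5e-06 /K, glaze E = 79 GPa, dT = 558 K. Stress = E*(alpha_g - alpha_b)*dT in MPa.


Stress = 79*1000*(7.4e-06 - 6.5e-06)*558 = 39.7 MPa

39.7


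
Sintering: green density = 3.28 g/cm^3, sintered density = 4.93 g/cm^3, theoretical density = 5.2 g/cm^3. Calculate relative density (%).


Relative = 4.93 / 5.2 * 100 = 94.8%

94.8


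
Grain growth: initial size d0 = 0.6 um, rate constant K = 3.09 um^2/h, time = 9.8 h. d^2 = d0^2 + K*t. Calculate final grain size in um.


d^2 = 0.6^2 + 3.09*9.8 = 30.642
d = sqrt(30.642) = 5.54 um

5.54


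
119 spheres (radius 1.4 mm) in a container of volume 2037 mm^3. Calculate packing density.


V_sphere = 4/3*pi*1.4^3 = 11.494 mm^3
Total V = 119*11.494 = 1367.786 mm^3
PD = 1367.786 / 2037 = 0.671

0.671


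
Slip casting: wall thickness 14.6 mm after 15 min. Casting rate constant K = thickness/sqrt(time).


K = 14.6 / sqrt(15) = 14.6 / 3.873 = 3.77 mm/min^0.5

3.77


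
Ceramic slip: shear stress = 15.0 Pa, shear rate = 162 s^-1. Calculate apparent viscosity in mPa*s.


eta = tau/gamma * 1000 = 15.0/162 * 1000 = 92.6 mPa*s

92.6


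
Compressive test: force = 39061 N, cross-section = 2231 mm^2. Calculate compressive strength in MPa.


CS = 39061 / 2231 = 17.5 MPa

17.5


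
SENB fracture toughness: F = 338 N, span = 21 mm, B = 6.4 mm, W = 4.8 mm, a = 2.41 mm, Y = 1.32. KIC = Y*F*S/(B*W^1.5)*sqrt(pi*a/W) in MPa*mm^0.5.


KIC = 1.32*338*21/(6.4*4.8^1.5)*sqrt(pi*2.41/4.8) = 174.84

174.84


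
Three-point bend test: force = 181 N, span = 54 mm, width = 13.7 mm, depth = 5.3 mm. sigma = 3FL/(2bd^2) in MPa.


sigma = 3*181*54/(2*13.7*5.3^2) = 38.1 MPa

38.1


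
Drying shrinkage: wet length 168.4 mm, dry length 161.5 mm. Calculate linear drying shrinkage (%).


DS = (168.4 - 161.5) / 168.4 * 100 = 4.1%

4.1


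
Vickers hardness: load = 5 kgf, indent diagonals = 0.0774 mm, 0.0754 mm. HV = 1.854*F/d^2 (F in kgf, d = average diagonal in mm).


d_avg = (0.0774+0.0754)/2 = 0.0764 mm
HV = 1.854*5/0.0764^2 = 1588

1588


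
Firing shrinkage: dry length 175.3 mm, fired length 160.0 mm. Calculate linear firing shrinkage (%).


FS = (175.3 - 160.0) / 175.3 * 100 = 8.73%

8.73


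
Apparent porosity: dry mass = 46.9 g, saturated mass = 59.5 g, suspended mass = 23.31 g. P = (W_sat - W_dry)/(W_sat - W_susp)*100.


P = (59.5 - 46.9) / (59.5 - 23.31) * 100 = 12.6 / 36.19 * 100 = 34.8%

34.8


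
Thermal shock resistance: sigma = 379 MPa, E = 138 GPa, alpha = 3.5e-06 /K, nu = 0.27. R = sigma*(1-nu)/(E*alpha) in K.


R = 379*(1-0.27)/(138*1000*3.5e-06) = 573 K

573


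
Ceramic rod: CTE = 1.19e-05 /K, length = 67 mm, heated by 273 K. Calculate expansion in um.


dL = 1.19e-05 * 67 * 273 * 1000 = 217.663 um

217.663


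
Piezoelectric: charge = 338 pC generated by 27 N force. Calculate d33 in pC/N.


d33 = 338 / 27 = 12.5 pC/N

12.5


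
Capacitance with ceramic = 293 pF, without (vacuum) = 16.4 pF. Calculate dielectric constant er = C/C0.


er = 293 / 16.4 = 17.87

17.87


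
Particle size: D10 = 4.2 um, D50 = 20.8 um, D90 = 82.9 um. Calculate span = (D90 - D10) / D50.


Span = (82.9 - 4.2) / 20.8 = 78.7 / 20.8 = 3.784

3.784


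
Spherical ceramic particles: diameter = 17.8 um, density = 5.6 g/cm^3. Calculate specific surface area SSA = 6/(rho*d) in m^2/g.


SSA = 6 / (5.6 * 17.8) = 0.06 m^2/g

0.06


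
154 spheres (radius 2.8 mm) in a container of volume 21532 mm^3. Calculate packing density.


V_sphere = 4/3*pi*2.8^3 = 91.9523 mm^3
Total V = 154*91.9523 = 14160.6542 mm^3
PD = 14160.6542 / 21532 = 0.658

0.658


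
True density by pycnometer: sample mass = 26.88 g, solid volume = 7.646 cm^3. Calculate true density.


TD = 26.88 / 7.646 = 3.516 g/cm^3

3.516


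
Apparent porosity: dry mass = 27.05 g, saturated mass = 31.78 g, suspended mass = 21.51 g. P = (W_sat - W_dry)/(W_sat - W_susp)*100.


P = (31.78 - 27.05) / (31.78 - 21.51) * 100 = 4.73 / 10.27 * 100 = 46.1%

46.1


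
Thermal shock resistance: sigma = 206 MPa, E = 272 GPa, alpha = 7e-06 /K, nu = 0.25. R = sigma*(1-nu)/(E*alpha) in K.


R = 206*(1-0.25)/(272*1000*7e-06) = 81 K

81


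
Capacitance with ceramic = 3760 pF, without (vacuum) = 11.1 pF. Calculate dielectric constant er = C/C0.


er = 3760 / 11.1 = 338.74

338.74


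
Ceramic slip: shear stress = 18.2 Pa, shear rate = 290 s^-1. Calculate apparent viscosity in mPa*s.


eta = tau/gamma * 1000 = 18.2/290 * 1000 = 62.8 mPa*s

62.8


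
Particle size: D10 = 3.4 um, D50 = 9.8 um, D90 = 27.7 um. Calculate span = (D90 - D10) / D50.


Span = (27.7 - 3.4) / 9.8 = 24.3 / 9.8 = 2.48

2.48


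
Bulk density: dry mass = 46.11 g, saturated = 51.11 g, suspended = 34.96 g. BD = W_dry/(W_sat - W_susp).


BD = 46.11 / (51.11 - 34.96) = 46.11 / 16.15 = 2.855 g/cm^3

2.855


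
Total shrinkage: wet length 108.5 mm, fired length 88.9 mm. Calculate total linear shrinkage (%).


TS = (108.5 - 88.9) / 108.5 * 100 = 18.06%

18.06


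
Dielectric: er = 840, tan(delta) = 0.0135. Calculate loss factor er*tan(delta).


Loss = 840 * 0.0135 = 11.34

11.34


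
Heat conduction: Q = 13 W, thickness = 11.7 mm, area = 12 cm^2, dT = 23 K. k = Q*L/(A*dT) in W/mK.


k = 13*11.7/1000/(12/10000*23) = 5.51 W/mK

5.51


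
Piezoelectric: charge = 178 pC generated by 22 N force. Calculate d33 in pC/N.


d33 = 178 / 22 = 8.1 pC/N

8.1


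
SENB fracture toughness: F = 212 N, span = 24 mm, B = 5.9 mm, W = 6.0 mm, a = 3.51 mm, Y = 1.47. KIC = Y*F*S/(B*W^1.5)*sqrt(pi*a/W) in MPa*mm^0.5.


KIC = 1.47*212*24/(5.9*6.0^1.5)*sqrt(pi*3.51/6.0) = 116.93

116.93


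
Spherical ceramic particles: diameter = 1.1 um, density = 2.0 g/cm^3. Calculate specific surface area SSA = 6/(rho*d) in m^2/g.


SSA = 6 / (2.0 * 1.1) = 2.727 m^2/g

2.727


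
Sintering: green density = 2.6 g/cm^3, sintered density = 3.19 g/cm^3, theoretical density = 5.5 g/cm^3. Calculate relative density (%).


Relative = 3.19 / 5.5 * 100 = 58.0%

58.0


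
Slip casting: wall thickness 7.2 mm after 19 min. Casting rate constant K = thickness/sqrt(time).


K = 7.2 / sqrt(19) = 7.2 / 4.3589 = 1.652 mm/min^0.5

1.652


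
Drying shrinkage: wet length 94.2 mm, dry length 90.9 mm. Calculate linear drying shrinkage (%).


DS = (94.2 - 90.9) / 94.2 * 100 = 3.5%

3.5


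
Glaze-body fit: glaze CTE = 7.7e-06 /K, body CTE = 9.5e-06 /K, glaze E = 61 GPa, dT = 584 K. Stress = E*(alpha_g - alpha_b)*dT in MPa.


Stress = 61*1000*(7.7e-06 - 9.5e-06)*584 = -64.1 MPa

-64.1


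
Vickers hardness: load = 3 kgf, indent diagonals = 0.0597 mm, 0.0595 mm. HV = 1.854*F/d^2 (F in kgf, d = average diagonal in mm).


d_avg = (0.0597+0.0595)/2 = 0.0596 mm
HV = 1.854*3/0.0596^2 = 1566

1566


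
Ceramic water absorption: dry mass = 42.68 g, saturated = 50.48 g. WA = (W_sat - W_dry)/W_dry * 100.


WA = (50.48 - 42.68) / 42.68 * 100 = 18.28%

18.28


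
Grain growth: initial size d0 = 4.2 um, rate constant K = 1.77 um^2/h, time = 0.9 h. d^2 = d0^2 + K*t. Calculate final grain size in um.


d^2 = 4.2^2 + 1.77*0.9 = 19.233
d = sqrt(19.233) = 4.39 um

4.39


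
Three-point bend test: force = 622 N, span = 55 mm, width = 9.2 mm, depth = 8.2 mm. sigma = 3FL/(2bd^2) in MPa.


sigma = 3*622*55/(2*9.2*8.2^2) = 83.0 MPa

83.0


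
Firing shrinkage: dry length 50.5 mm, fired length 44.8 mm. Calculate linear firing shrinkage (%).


FS = (50.5 - 44.8) / 50.5 * 100 = 11.29%

11.29


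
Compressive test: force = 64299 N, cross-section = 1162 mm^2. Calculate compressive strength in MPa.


CS = 64299 / 1162 = 55.3 MPa

55.3


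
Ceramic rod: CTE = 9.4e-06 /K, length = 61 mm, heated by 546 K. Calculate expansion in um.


dL = 9.4e-06 * 61 * 546 * 1000 = 313.076 um

313.076


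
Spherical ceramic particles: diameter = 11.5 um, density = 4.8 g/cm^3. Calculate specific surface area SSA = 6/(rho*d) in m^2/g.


SSA = 6 / (4.8 * 11.5) = 0.109 m^2/g

0.109


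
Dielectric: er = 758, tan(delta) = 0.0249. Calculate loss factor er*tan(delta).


Loss = 758 * 0.0249 = 18.874

18.874


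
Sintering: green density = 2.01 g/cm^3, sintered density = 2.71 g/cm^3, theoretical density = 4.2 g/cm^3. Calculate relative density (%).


Relative = 2.71 / 4.2 * 100 = 64.5%

64.5


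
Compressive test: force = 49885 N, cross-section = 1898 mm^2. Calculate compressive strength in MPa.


CS = 49885 / 1898 = 26.3 MPa

26.3


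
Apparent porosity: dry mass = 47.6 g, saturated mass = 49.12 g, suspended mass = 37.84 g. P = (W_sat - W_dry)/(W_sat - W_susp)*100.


P = (49.12 - 47.6) / (49.12 - 37.84) * 100 = 1.52 / 11.28 * 100 = 13.5%

13.5


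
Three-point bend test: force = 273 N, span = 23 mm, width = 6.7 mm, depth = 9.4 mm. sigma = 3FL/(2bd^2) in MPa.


sigma = 3*273*23/(2*6.7*9.4^2) = 15.9 MPa

15.9


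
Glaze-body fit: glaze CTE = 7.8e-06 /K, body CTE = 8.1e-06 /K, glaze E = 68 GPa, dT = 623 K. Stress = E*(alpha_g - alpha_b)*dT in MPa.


Stress = 68*1000*(7.8e-06 - 8.1e-06)*623 = -12.7 MPa

-12.7


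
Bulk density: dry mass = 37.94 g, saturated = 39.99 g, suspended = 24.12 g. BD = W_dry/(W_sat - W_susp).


BD = 37.94 / (39.99 - 24.12) = 37.94 / 15.87 = 2.391 g/cm^3

2.391


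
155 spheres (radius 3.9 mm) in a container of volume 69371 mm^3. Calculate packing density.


V_sphere = 4/3*pi*3.9^3 = 248.4748 mm^3
Total V = 155*248.4748 = 38513.594 mm^3
PD = 38513.594 / 69371 = 0.555

0.555


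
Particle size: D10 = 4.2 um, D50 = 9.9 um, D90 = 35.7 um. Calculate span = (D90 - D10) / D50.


Span = (35.7 - 4.2) / 9.9 = 31.5 / 9.9 = 3.182

3.182


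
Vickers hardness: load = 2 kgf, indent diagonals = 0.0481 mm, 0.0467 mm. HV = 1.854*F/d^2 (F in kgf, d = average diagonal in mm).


d_avg = (0.0481+0.0467)/2 = 0.0474 mm
HV = 1.854*2/0.0474^2 = 1650

1650


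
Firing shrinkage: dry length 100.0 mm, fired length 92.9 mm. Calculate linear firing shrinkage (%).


FS = (100.0 - 92.9) / 100.0 * 100 = 7.1%

7.1


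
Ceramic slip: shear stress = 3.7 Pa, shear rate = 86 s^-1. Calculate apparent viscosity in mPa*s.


eta = tau/gamma * 1000 = 3.7/86 * 1000 = 43.0 mPa*s

43.0


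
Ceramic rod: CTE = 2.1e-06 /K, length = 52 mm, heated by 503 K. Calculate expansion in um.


dL = 2.1e-06 * 52 * 503 * 1000 = 54.928 um

54.928


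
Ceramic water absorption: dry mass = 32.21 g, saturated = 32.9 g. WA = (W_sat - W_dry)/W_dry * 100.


WA = (32.9 - 32.21) / 32.21 * 100 = 2.14%

2.14


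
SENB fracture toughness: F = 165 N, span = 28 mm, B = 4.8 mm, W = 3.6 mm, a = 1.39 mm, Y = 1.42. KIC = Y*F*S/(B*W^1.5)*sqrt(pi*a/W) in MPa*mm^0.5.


KIC = 1.42*165*28/(4.8*3.6^1.5)*sqrt(pi*1.39/3.6) = 220.38

220.38


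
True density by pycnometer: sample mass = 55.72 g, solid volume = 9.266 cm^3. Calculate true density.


TD = 55.72 / 9.266 = 6.013 g/cm^3

6.013


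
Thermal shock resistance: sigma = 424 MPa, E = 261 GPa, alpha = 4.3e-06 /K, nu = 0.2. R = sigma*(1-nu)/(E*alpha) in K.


R = 424*(1-0.2)/(261*1000*4.3e-06) = 302 K

302


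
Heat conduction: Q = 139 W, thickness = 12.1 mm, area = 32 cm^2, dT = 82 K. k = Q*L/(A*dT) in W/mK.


k = 139*12.1/1000/(32/10000*82) = 6.41 W/mK

6.41


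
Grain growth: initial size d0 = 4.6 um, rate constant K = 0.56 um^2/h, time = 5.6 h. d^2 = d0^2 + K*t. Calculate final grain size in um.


d^2 = 4.6^2 + 0.56*5.6 = 24.296
d = sqrt(24.296) = 4.93 um

4.93


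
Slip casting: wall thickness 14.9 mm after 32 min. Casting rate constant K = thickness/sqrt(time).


K = 14.9 / sqrt(32) = 14.9 / 5.6569 = 2.634 mm/min^0.5

2.634


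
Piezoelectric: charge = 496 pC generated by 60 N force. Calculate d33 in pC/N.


d33 = 496 / 60 = 8.3 pC/N

8.3


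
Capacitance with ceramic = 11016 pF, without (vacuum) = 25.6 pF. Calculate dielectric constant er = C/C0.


er = 11016 / 25.6 = 430.31

430.31


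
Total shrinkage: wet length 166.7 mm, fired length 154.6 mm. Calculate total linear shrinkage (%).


TS = (166.7 - 154.6) / 166.7 * 100 = 7.26%

7.26


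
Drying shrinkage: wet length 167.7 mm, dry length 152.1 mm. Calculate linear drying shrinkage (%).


DS = (167.7 - 152.1) / 167.7 * 100 = 9.3%

9.3


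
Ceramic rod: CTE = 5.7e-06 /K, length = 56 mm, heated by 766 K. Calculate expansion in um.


dL = 5.7e-06 * 56 * 766 * 1000 = 244.507 um

244.507


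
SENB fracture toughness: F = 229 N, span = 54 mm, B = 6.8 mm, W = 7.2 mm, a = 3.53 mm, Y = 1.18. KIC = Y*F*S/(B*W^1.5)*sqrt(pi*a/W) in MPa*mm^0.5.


KIC = 1.18*229*54/(6.8*7.2^1.5)*sqrt(pi*3.53/7.2) = 137.85

137.85


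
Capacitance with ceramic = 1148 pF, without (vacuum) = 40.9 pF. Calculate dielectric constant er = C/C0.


er = 1148 / 40.9 = 28.07

28.07


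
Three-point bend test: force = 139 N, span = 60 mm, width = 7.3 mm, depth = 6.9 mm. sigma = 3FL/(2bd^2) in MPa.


sigma = 3*139*60/(2*7.3*6.9^2) = 36.0 MPa

36.0


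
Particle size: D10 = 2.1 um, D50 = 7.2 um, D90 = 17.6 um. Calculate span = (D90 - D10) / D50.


Span = (17.6 - 2.1) / 7.2 = 15.5 / 7.2 = 2.153

2.153


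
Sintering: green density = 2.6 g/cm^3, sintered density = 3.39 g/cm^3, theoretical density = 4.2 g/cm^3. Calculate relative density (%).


Relative = 3.39 / 4.2 * 100 = 80.7%

80.7


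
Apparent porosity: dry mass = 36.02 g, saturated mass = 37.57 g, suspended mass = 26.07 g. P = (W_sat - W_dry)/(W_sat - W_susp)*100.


P = (37.57 - 36.02) / (37.57 - 26.07) * 100 = 1.55 / 11.5 * 100 = 13.5%

13.5


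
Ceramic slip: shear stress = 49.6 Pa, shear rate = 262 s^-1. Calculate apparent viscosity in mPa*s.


eta = tau/gamma * 1000 = 49.6/262 * 1000 = 189.3 mPa*s

189.3


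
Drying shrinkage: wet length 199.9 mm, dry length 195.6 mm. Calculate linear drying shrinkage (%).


DS = (199.9 - 195.6) / 199.9 * 100 = 2.15%

2.15


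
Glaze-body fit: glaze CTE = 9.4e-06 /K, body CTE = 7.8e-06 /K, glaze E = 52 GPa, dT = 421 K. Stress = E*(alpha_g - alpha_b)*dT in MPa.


Stress = 52*1000*(9.4e-06 - 7.8e-06)*421 = 35.0 MPa

35.0


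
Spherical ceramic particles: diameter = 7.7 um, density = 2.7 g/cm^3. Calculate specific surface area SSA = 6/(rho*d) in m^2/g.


SSA = 6 / (2.7 * 7.7) = 0.289 m^2/g

0.289


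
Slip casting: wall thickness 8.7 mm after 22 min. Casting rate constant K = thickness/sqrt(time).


K = 8.7 / sqrt(22) = 8.7 / 4.6904 = 1.855 mm/min^0.5

1.855


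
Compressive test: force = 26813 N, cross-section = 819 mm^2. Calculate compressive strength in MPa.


CS = 26813 / 819 = 32.7 MPa

32.7


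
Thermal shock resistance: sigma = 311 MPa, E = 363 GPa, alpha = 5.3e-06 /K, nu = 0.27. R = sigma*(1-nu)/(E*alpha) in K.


R = 311*(1-0.27)/(363*1000*5.3e-06) = 118 K

118


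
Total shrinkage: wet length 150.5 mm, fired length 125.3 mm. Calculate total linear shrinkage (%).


TS = (150.5 - 125.3) / 150.5 * 100 = 16.74%

16.74


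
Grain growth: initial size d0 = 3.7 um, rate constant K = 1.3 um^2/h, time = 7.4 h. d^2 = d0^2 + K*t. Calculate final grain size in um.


d^2 = 3.7^2 + 1.3*7.4 = 23.31
d = sqrt(23.31) = 4.83 um

4.83


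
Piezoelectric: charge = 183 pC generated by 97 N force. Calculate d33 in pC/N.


d33 = 183 / 97 = 1.9 pC/N

1.9


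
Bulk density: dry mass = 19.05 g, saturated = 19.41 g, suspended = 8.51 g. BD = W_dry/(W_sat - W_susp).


BD = 19.05 / (19.41 - 8.51) = 19.05 / 10.9 = 1.748 g/cm^3

1.748


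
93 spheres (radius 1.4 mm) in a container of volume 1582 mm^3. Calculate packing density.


V_sphere = 4/3*pi*1.4^3 = 11.494 mm^3
Total V = 93*11.494 = 1068.942 mm^3
PD = 1068.942 / 1582 = 0.676

0.676


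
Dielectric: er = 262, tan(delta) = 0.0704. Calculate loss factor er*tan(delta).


Loss = 262 * 0.0704 = 18.445

18.445


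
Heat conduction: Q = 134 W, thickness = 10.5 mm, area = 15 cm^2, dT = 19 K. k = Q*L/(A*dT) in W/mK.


k = 134*10.5/1000/(15/10000*19) = 49.37 W/mK

49.37


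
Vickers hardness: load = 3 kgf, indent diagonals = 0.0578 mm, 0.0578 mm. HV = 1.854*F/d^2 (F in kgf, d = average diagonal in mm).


d_avg = (0.0578+0.0578)/2 = 0.0578 mm
HV = 1.854*3/0.0578^2 = 1665

1665


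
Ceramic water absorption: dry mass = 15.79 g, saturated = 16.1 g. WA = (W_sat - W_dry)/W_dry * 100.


WA = (16.1 - 15.79) / 15.79 * 100 = 1.96%

1.96


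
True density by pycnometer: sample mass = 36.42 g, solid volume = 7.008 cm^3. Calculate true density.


TD = 36.42 / 7.008 = 5.197 g/cm^3

5.197


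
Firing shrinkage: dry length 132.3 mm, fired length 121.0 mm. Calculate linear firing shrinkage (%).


FS = (132.3 - 121.0) / 132.3 * 100 = 8.54%

8.54


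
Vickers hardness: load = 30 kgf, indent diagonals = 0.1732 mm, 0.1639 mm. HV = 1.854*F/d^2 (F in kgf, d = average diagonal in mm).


d_avg = (0.1732+0.1639)/2 = 0.16855 mm
HV = 1.854*30/0.16855^2 = 1958

1958


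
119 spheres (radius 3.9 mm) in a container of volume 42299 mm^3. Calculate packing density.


V_sphere = 4/3*pi*3.9^3 = 248.4748 mm^3
Total V = 119*248.4748 = 29568.5012 mm^3
PD = 29568.5012 / 42299 = 0.699

0.699


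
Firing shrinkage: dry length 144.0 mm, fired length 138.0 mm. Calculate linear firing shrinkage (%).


FS = (144.0 - 138.0) / 144.0 * 100 = 4.17%

4.17


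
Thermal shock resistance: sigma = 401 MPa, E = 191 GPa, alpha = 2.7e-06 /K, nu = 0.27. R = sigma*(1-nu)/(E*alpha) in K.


R = 401*(1-0.27)/(191*1000*2.7e-06) = 568 K

568


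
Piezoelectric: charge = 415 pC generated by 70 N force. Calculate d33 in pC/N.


d33 = 415 / 70 = 5.9 pC/N

5.9


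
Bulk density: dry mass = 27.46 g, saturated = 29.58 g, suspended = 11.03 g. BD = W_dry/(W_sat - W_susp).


BD = 27.46 / (29.58 - 11.03) = 27.46 / 18.55 = 1.48 g/cm^3

1.48


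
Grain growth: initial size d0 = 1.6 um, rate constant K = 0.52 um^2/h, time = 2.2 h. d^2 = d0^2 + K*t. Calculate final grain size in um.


d^2 = 1.6^2 + 0.52*2.2 = 3.704
d = sqrt(3.704) = 1.92 um

1.92


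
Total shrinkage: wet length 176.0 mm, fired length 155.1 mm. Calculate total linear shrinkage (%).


TS = (176.0 - 155.1) / 176.0 * 100 = 11.88%

11.88


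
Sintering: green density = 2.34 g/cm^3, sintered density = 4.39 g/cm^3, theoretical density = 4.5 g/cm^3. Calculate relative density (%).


Relative = 4.39 / 4.5 * 100 = 97.6%

97.6


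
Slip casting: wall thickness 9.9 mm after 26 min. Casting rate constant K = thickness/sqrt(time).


K = 9.9 / sqrt(26) = 9.9 / 5.099 = 1.942 mm/min^0.5

1.942


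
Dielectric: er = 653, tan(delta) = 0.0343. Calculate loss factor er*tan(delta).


Loss = 653 * 0.0343 = 22.398

22.398


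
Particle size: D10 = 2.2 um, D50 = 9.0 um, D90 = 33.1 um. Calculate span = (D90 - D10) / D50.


Span = (33.1 - 2.2) / 9.0 = 30.9 / 9.0 = 3.433

3.433


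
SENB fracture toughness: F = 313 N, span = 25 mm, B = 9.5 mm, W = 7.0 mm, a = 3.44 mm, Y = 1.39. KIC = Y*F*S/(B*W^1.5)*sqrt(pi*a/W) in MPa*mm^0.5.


KIC = 1.39*313*25/(9.5*7.0^1.5)*sqrt(pi*3.44/7.0) = 76.81

76.81


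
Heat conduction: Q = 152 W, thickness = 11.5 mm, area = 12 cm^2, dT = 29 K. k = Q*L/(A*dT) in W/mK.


k = 152*11.5/1000/(12/10000*29) = 50.23 W/mK

50.23


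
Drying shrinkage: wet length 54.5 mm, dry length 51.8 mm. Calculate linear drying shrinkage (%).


DS = (54.5 - 51.8) / 54.5 * 100 = 4.95%

4.95


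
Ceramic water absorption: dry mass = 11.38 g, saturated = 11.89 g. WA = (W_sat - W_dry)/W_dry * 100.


WA = (11.89 - 11.38) / 11.38 * 100 = 4.48%

4.48


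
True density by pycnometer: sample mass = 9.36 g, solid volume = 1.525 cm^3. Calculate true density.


TD = 9.36 / 1.525 = 6.138 g/cm^3

6.138


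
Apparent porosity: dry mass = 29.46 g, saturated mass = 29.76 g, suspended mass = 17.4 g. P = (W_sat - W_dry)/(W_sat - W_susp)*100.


P = (29.76 - 29.46) / (29.76 - 17.4) * 100 = 0.3 / 12.36 * 100 = 2.4%

2.4


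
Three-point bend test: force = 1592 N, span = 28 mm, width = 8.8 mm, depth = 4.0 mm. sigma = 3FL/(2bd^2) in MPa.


sigma = 3*1592*28/(2*8.8*4.0^2) = 474.9 MPa

474.9


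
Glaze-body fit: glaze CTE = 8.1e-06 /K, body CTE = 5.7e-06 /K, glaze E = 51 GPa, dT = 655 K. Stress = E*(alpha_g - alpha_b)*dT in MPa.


Stress = 51*1000*(8.1e-06 - 5.7e-06)*655 = 80.2 MPa

80.2


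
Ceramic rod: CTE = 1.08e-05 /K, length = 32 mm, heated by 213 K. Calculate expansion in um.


dL = 1.08e-05 * 32 * 213 * 1000 = 73.613 um

73.613


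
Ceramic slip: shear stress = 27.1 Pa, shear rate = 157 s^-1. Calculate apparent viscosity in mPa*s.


eta = tau/gamma * 1000 = 27.1/157 * 1000 = 172.6 mPa*s

172.6


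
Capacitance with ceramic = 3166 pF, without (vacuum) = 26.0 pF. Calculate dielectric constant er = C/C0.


er = 3166 / 26.0 = 121.77

121.77


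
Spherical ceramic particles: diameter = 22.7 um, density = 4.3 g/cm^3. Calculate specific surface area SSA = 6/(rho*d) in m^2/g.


SSA = 6 / (4.3 * 22.7) = 0.061 m^2/g

0.061


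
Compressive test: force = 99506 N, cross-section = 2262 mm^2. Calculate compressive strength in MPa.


CS = 99506 / 2262 = 44.0 MPa

44.0


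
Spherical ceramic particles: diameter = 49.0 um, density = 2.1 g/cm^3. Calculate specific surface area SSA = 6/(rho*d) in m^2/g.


SSA = 6 / (2.1 * 49.0) = 0.058 m^2/g

0.058


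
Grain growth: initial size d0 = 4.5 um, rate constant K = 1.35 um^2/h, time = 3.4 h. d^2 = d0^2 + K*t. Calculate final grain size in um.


d^2 = 4.5^2 + 1.35*3.4 = 24.84
d = sqrt(24.84) = 4.98 um

4.98


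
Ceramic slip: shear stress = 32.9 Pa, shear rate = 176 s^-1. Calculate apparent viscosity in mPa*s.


eta = tau/gamma * 1000 = 32.9/176 * 1000 = 186.9 mPa*s

186.9


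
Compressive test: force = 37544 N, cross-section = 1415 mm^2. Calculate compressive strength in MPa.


CS = 37544 / 1415 = 26.5 MPa

26.5


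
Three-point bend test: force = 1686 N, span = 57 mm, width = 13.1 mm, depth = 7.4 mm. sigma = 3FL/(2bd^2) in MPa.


sigma = 3*1686*57/(2*13.1*7.4^2) = 201.0 MPa

201.0


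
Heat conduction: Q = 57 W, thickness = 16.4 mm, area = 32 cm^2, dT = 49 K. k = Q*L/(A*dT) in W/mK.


k = 57*16.4/1000/(32/10000*49) = 5.96 W/mK

5.96


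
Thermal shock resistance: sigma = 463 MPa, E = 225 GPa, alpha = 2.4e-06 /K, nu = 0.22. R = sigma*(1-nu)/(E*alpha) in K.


R = 463*(1-0.22)/(225*1000*2.4e-06) = 669 K

669


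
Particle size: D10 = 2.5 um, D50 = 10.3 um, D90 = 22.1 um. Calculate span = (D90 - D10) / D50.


Span = (22.1 - 2.5) / 10.3 = 19.6 / 10.3 = 1.903

1.903


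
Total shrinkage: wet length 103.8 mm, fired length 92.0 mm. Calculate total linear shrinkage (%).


TS = (103.8 - 92.0) / 103.8 * 100 = 11.37%

11.37


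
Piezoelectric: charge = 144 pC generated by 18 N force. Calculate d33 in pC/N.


d33 = 144 / 18 = 8.0 pC/N

8.0


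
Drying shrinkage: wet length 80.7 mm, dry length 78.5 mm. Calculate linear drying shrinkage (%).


DS = (80.7 - 78.5) / 80.7 * 100 = 2.73%

2.73


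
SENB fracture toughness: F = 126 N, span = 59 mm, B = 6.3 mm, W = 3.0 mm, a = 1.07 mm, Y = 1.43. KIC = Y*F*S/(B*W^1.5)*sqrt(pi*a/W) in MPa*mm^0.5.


KIC = 1.43*126*59/(6.3*3.0^1.5)*sqrt(pi*1.07/3.0) = 343.75

343.75


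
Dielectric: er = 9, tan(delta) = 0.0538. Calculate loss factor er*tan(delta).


Loss = 9 * 0.0538 = 0.484

0.484


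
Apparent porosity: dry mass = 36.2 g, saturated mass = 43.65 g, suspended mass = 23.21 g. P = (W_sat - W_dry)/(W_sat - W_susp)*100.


P = (43.65 - 36.2) / (43.65 - 23.21) * 100 = 7.45 / 20.44 * 100 = 36.4%

36.4


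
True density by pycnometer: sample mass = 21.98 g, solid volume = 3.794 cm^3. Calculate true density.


TD = 21.98 / 3.794 = 5.793 g/cm^3

5.793


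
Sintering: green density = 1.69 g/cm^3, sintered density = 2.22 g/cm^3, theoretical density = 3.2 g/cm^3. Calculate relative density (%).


Relative = 2.22 / 3.2 * 100 = 69.4%

69.4


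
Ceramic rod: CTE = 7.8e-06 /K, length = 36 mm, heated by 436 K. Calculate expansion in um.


dL = 7.8e-06 * 36 * 436 * 1000 = 122.429 um

122.429


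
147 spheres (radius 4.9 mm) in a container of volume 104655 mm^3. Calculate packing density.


V_sphere = 4/3*pi*4.9^3 = 492.807 mm^3
Total V = 147*492.807 = 72442.629 mm^3
PD = 72442.629 / 104655 = 0.692

0.692


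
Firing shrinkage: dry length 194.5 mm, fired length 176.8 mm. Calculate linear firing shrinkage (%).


FS = (194.5 - 176.8) / 194.5 * 100 = 9.1%

9.1


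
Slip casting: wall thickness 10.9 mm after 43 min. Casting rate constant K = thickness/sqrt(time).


K = 10.9 / sqrt(43) = 10.9 / 6.5574 = 1.662 mm/min^0.5

1.662


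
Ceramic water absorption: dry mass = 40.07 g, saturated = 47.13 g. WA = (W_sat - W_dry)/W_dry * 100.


WA = (47.13 - 40.07) / 40.07 * 100 = 17.62%

17.62


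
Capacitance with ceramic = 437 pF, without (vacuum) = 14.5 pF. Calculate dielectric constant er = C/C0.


er = 437 / 14.5 = 30.14

30.14


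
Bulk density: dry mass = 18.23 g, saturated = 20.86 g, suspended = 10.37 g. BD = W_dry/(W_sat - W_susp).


BD = 18.23 / (20.86 - 10.37) = 18.23 / 10.49 = 1.738 g/cm^3

1.738


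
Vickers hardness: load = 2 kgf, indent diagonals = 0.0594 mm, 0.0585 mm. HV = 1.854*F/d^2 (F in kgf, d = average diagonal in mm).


d_avg = (0.0594+0.0585)/2 = 0.05895 mm
HV = 1.854*2/0.05895^2 = 1067

1067


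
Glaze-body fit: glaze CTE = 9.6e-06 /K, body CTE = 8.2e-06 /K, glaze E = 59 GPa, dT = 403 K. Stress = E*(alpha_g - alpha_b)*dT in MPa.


Stress = 59*1000*(9.6e-06 - 8.2e-06)*403 = 33.3 MPa

33.3


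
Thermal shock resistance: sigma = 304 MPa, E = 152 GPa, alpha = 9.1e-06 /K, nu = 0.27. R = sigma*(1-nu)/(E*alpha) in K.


R = 304*(1-0.27)/(152*1000*9.1e-06) = 160 K

160


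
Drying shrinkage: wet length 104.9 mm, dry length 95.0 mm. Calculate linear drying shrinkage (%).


DS = (104.9 - 95.0) / 104.9 * 100 = 9.44%

9.44


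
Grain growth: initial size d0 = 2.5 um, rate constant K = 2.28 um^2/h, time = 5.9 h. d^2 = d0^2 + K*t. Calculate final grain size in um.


d^2 = 2.5^2 + 2.28*5.9 = 19.702
d = sqrt(19.702) = 4.44 um

4.44


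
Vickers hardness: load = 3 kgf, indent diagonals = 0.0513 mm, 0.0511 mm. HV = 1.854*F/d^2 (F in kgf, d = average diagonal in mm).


d_avg = (0.0513+0.0511)/2 = 0.0512 mm
HV = 1.854*3/0.0512^2 = 2122

2122


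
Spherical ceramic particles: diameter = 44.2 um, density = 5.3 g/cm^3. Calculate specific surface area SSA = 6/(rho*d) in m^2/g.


SSA = 6 / (5.3 * 44.2) = 0.026 m^2/g

0.026


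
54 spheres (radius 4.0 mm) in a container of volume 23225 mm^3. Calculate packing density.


V_sphere = 4/3*pi*4.0^3 = 268.0826 mm^3
Total V = 54*268.0826 = 14476.4604 mm^3
PD = 14476.4604 / 23225 = 0.623

0.623


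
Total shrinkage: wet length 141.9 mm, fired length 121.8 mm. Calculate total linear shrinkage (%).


TS = (141.9 - 121.8) / 141.9 * 100 = 14.16%

14.16


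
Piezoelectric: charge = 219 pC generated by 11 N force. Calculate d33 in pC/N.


d33 = 219 / 11 = 19.9 pC/N

19.9


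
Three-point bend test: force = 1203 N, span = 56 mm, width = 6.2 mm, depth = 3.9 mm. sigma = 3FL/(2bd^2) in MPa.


sigma = 3*1203*56/(2*6.2*3.9^2) = 1071.6 MPa

1071.6


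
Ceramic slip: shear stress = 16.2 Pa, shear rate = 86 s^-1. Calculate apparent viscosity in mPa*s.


eta = tau/gamma * 1000 = 16.2/86 * 1000 = 188.4 mPa*s

188.4


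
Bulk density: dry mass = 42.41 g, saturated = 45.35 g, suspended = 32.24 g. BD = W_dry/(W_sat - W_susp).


BD = 42.41 / (45.35 - 32.24) = 42.41 / 13.11 = 3.235 g/cm^3

3.235


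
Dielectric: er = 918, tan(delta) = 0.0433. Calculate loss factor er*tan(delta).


Loss = 918 * 0.0433 = 39.749

39.749


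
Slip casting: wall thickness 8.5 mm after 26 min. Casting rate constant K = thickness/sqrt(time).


K = 8.5 / sqrt(26) = 8.5 / 5.099 = 1.667 mm/min^0.5

1.667


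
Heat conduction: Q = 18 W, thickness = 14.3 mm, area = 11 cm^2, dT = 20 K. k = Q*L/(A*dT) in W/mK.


k = 18*14.3/1000/(11/10000*20) = 11.7 W/mK

11.7


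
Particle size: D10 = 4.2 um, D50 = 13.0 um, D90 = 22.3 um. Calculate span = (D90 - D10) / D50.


Span = (22.3 - 4.2) / 13.0 = 18.1 / 13.0 = 1.392

1.392


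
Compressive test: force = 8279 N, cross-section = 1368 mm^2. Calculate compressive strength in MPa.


CS = 8279 / 1368 = 6.1 MPa

6.1


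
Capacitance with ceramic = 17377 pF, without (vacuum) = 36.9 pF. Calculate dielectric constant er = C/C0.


er = 17377 / 36.9 = 470.92

470.92


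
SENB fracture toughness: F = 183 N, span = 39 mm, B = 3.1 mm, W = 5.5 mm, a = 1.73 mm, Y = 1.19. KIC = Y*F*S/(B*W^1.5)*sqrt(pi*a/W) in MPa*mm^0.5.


KIC = 1.19*183*39/(3.1*5.5^1.5)*sqrt(pi*1.73/5.5) = 211.14

211.14


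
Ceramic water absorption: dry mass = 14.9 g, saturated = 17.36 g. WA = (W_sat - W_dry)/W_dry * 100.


WA = (17.36 - 14.9) / 14.9 * 100 = 16.51%

16.51
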